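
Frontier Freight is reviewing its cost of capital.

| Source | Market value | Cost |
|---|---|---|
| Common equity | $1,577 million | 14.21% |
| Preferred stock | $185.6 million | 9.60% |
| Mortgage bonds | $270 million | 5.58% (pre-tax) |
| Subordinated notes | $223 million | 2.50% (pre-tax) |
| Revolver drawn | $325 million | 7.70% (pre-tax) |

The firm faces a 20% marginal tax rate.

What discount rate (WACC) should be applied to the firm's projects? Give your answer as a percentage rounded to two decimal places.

10.79%

Total capital V = 1577 + 185.6 + 270 + 223 + 325 = 2580.6.
Equity: weight = 1577/2580.6 = 0.6111; cost = 14.21%.
Preferred: weight = 185.6/2580.6 = 0.0719; cost = 9.6%.
Mortgage bonds: weight = 270/2580.6 = 0.1046; after-tax cost = 5.58% × (1 − 20%) = 4.4640%.
Subordinated notes: weight = 223/2580.6 = 0.0864; after-tax cost = 2.5% × (1 − 20%) = 2.0000%.
Revolver drawn: weight = 325/2580.6 = 0.1259; after-tax cost = 7.7% × (1 − 20%) = 6.1600%.
WACC = 0.6111 × 14.2100% + 0.0719 × 9.6000% + 0.1046 × 4.4640% + 0.0864 × 2.0000% + 0.1259 × 6.1600% = 10.7898%.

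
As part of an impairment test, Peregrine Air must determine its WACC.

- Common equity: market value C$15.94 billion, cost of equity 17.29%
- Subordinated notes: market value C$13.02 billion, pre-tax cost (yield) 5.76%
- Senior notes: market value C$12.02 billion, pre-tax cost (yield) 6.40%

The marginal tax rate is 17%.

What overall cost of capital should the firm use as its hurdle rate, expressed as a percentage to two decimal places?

Total capital V = 15.94 + 13.02 + 12.02 = 40.98.
Equity: weight = 15.94/40.98 = 0.3890; cost = 17.29%.
Subordinated notes: weight = 13.02/40.98 = 0.3177; after-tax cost = 5.76% × (1 − 17%) = 4.7808%.
Senior notes: weight = 12.02/40.98 = 0.2933; after-tax cost = 6.4% × (1 − 17%) = 5.3120%.
WACC = 0.3890 × 17.2900% + 0.3177 × 4.7808% + 0.2933 × 5.3120% = 9.8023%.

9.80%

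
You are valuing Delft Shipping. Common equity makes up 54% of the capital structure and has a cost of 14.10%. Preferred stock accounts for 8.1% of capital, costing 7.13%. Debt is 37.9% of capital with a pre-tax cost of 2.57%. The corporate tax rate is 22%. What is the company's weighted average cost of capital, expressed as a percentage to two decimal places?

After-tax cost of debt = 2.57% × (1 − 22%) = 2.0046%.
WACC = 0.540 × 14.1000% + 0.081 × 7.1300% + 0.379 × 2.0046% = 8.9513%.

8.95%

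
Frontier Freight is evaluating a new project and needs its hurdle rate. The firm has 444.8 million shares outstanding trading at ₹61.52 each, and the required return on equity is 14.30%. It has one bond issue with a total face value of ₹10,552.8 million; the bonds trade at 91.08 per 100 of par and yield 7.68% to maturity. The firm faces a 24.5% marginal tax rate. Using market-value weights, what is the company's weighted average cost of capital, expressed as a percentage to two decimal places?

Market value of equity E = 61.52 × 444.8m = 27364.096m. Market value of debt D = 10552.8m × 91.08/100 = 9611.49024m.
Total capital V = 27364.096 + 9611.49024 = 36975.58624.
Equity: weight = 27364.096/36975.58624 = 0.7401; cost = 14.3%.
Bonds outstanding: weight = 9611.49024/36975.58624 = 0.2599; after-tax cost = 7.68% × (1 − 24.5%) = 5.7984%.
WACC = 0.7401 × 14.3000% + 0.2599 × 5.7984% = 12.0901%.

12.09%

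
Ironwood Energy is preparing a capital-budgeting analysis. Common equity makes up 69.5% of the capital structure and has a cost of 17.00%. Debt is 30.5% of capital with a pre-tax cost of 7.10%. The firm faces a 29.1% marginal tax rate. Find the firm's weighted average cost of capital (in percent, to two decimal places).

After-tax cost of debt = 7.1% × (1 − 29.1%) = 5.0339%.
WACC = 0.695 × 17.0000% + 0.305 × 5.0339% = 13.3503%.

13.35%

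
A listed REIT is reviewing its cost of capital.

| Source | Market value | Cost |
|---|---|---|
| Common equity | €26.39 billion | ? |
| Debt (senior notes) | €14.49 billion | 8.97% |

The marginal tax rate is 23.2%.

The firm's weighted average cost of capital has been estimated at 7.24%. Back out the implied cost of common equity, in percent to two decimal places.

7.43%

Total capital V = 26.39 + 14.49 = 40.88.
Equity weight = 26.39/40.88 = 0.6455.
Senior notes weight = 14.49/40.88 = 0.3545.
Debt contribution = 0.3545 × 8.97% × (1 − 23.2%) = 2.4418%.
Required equity contribution = 7.24% − 2.4418% = 4.7982%.
Re = 4.7982% / 0.6455 = 7.4327%.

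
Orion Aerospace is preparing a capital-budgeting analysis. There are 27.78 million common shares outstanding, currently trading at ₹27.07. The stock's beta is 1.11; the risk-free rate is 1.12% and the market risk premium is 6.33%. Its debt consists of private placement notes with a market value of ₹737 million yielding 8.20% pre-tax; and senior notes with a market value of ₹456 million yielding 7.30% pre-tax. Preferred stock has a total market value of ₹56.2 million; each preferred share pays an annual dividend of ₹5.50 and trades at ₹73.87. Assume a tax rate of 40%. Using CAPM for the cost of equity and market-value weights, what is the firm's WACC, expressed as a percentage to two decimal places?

Cost of equity via CAPM: Re = 1.12% + 1.11 × 6.33% = 8.1463%.
Cost of preferred: Rp = 5.5 / 73.87 = 7.4455%.
Market value of equity E = 27.07 × 27.78m = 752.0046m.
Total capital V = 752.0046 + 56.2 + 737 + 456 = 2001.2046.
Equity: weight = 752.0046/2001.2046 = 0.3758; cost = 8.1463%.
Preferred: weight = 56.2/2001.2046 = 0.0281; cost = 7.4455%.
Private placement notes: weight = 737/2001.2046 = 0.3683; after-tax cost = 8.2% × (1 − 40%) = 4.9200%.
Senior notes: weight = 456/2001.2046 = 0.2279; after-tax cost = 7.3% × (1 − 40%) = 4.3800%.
WACC = 0.3758 × 8.1463% + 0.0281 × 7.4455% + 0.3683 × 4.9200% + 0.2279 × 4.3800% = 6.0802%.

6.08%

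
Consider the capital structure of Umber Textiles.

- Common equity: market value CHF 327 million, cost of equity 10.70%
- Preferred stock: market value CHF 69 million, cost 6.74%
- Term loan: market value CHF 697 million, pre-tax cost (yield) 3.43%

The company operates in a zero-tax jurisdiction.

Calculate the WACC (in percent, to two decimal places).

5.81%

Total capital V = 327 + 69 + 697 = 1093.
Equity: weight = 327/1093 = 0.2992; cost = 10.7%.
Preferred: weight = 69/1093 = 0.0631; cost = 6.74%.
Term loan: weight = 697/1093 = 0.6377; after-tax cost = 3.43% × (1 − 0%) = 3.4300%.
WACC = 0.2992 × 10.7000% + 0.0631 × 6.7400% + 0.6377 × 3.4300% = 5.8140%.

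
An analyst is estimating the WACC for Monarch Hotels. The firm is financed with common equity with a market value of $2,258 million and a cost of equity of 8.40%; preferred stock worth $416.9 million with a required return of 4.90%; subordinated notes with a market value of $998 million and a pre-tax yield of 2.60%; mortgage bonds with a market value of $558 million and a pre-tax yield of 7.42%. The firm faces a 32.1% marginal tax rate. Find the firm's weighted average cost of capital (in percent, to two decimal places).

6.05%

Total capital V = 2258 + 416.9 + 998 + 558 = 4230.9.
Equity: weight = 2258/4230.9 = 0.5337; cost = 8.4%.
Preferred: weight = 416.9/4230.9 = 0.0985; cost = 4.9%.
Subordinated notes: weight = 998/4230.9 = 0.2359; after-tax cost = 2.6% × (1 − 32.1%) = 1.7654%.
Mortgage bonds: weight = 558/4230.9 = 0.1319; after-tax cost = 7.42% × (1 − 32.1%) = 5.0382%.
WACC = 0.5337 × 8.4000% + 0.0985 × 4.9000% + 0.2359 × 1.7654% + 0.1319 × 5.0382% = 6.0467%.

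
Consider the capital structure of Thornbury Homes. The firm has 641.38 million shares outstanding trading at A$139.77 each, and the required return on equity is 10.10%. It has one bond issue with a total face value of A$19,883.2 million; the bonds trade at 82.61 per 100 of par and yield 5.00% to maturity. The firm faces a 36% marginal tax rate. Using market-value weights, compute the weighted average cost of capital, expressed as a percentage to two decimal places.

9.03%

Market value of equity E = 139.77 × 641.38m = 89645.6826m. Market value of debt D = 19883.2m × 82.61/100 = 16425.51152m.
Total capital V = 89645.6826 + 16425.51152 = 106071.19412.
Equity: weight = 89645.6826/106071.19412 = 0.8451; cost = 10.1%.
Bonds outstanding: weight = 16425.51152/106071.19412 = 0.1549; after-tax cost = 5% × (1 − 36%) = 3.2000%.
WACC = 0.8451 × 10.1000% + 0.1549 × 3.2000% = 9.0315%.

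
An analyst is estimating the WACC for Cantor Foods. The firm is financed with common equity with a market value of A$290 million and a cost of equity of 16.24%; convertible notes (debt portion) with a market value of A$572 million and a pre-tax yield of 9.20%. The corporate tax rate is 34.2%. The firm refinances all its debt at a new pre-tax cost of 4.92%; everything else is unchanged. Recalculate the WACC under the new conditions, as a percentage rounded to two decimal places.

7.61%

After the change:
Total capital V = 290 + 572 = 862.
Equity: weight = 290/862 = 0.3364; cost = 16.24%.
Convertible notes (debt portion): weight = 572/862 = 0.6636; after-tax cost = 4.92% × (1 − 34.2%) = 3.2374%.
WACC = 0.3364 × 16.2400% + 0.6636 × 3.2374% = 7.6118%.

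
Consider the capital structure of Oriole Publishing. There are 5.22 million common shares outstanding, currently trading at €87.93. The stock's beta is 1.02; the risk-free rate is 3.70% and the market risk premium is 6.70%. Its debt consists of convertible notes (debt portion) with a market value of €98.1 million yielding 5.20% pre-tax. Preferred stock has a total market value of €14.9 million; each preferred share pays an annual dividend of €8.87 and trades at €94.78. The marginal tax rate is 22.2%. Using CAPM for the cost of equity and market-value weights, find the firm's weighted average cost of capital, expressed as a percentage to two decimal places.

9.39%

Cost of equity via CAPM: Re = 3.7% + 1.02 × 6.7% = 10.5340%.
Cost of preferred: Rp = 8.87 / 94.78 = 9.3585%.
Market value of equity E = 87.93 × 5.22m = 458.9946m.
Total capital V = 458.9946 + 14.9 + 98.1 = 571.9946.
Equity: weight = 458.9946/571.9946 = 0.8024; cost = 10.534%.
Preferred: weight = 14.9/571.9946 = 0.0260; cost = 9.3585%.
Convertible notes (debt portion): weight = 98.1/571.9946 = 0.1715; after-tax cost = 5.2% × (1 − 22.2%) = 4.0456%.
WACC = 0.8024 × 10.5340% + 0.0260 × 9.3585% + 0.1715 × 4.0456% = 9.3906%.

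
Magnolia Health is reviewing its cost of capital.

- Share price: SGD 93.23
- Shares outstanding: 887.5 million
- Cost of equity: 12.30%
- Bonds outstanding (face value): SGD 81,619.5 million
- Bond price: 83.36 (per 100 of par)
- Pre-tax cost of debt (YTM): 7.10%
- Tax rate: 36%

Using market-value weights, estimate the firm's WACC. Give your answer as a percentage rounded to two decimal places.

Market value of equity E = 93.23 × 887.5m = 82741.625m. Market value of debt D = 81619.5m × 83.36/100 = 68038.0152m.
Total capital V = 82741.625 + 68038.0152 = 150779.6402.
Equity: weight = 82741.625/150779.6402 = 0.5488; cost = 12.3%.
Bonds outstanding: weight = 68038.0152/150779.6402 = 0.4512; after-tax cost = 7.1% × (1 − 36%) = 4.5440%.
WACC = 0.5488 × 12.3000% + 0.4512 × 4.5440% = 8.8002%.

8.80%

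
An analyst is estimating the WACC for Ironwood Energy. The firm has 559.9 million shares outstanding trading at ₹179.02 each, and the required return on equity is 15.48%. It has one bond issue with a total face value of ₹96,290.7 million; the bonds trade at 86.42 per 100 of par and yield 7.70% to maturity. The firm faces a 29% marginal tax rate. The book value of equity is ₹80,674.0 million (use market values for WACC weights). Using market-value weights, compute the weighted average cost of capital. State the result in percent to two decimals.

Market value of equity E = 179.02 × 559.9m = 100233.298m. Market value of debt D = 96290.7m × 86.42/100 = 83214.42294m.
Total capital V = 100233.298 + 83214.42294 = 183447.72094.
Equity: weight = 100233.298/183447.72094 = 0.5464; cost = 15.48%.
Bonds outstanding: weight = 83214.42294/183447.72094 = 0.4536; after-tax cost = 7.7% × (1 − 29%) = 5.4670%.
WACC = 0.5464 × 15.4800% + 0.4536 × 5.4670% = 10.9380%.

10.94%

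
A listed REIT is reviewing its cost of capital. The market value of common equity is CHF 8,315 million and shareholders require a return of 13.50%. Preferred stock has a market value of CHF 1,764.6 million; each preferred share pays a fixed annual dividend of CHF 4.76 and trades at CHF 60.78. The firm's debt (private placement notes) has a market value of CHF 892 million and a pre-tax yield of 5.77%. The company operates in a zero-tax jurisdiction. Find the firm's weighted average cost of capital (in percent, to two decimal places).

Cost of preferred: Rp = 4.76 / 60.78 = 7.8315%.
Total capital V = 8315 + 1764.6 + 892 = 10971.6.
Equity: weight = 8315/10971.6 = 0.7579; cost = 13.5%.
Preferred: weight = 1764.6/10971.6 = 0.1608; cost = 7.8315%.
Private placement notes: weight = 892/10971.6 = 0.0813; after-tax cost = 5.77% × (1 − 0%) = 5.7700%.
WACC = 0.7579 × 13.5000% + 0.1608 × 7.8315% + 0.0813 × 5.7700% = 11.9599%.

11.96%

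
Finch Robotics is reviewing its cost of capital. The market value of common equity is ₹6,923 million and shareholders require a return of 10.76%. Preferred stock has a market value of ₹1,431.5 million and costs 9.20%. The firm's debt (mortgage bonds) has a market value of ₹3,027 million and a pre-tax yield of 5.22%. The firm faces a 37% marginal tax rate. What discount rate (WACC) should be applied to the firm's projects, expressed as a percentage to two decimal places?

Total capital V = 6923 + 1431.5 + 3027 = 11381.5.
Equity: weight = 6923/11381.5 = 0.6083; cost = 10.76%.
Preferred: weight = 1431.5/11381.5 = 0.1258; cost = 9.2%.
Mortgage bonds: weight = 3027/11381.5 = 0.2660; after-tax cost = 5.22% × (1 − 37%) = 3.2886%.
WACC = 0.6083 × 10.7600% + 0.1258 × 9.2000% + 0.2660 × 3.2886% = 8.5767%.

8.58%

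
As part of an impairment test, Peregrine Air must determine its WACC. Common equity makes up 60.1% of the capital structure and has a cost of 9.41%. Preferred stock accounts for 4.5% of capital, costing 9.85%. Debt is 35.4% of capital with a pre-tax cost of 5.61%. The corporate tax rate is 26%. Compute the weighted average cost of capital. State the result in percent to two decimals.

After-tax cost of debt = 5.61% × (1 − 26%) = 4.1514%.
WACC = 0.601 × 9.4100% + 0.045 × 9.8500% + 0.354 × 4.1514% = 7.5683%.

7.57%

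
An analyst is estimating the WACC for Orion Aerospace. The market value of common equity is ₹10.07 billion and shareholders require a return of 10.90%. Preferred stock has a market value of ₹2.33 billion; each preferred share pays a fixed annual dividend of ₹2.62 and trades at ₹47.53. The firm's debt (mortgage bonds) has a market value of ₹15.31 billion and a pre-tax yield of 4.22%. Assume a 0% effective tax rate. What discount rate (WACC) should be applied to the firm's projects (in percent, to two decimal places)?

Cost of preferred: Rp = 2.62 / 47.53 = 5.5123%.
Total capital V = 10.07 + 2.33 + 15.31 = 27.71.
Equity: weight = 10.07/27.71 = 0.3634; cost = 10.9%.
Preferred: weight = 2.33/27.71 = 0.0841; cost = 5.5123%.
Mortgage bonds: weight = 15.31/27.71 = 0.5525; after-tax cost = 4.22% × (1 − 0%) = 4.2200%.
WACC = 0.3634 × 10.9000% + 0.0841 × 5.5123% + 0.5525 × 4.2200% = 6.7562%.

6.76%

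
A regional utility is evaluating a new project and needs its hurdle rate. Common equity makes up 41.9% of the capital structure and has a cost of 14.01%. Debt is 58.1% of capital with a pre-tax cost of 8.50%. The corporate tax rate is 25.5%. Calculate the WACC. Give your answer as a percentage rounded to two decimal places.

After-tax cost of debt = 8.5% × (1 − 25.5%) = 6.3325%.
WACC = 0.419 × 14.0100% + 0.581 × 6.3325% = 9.5494%.

9.55%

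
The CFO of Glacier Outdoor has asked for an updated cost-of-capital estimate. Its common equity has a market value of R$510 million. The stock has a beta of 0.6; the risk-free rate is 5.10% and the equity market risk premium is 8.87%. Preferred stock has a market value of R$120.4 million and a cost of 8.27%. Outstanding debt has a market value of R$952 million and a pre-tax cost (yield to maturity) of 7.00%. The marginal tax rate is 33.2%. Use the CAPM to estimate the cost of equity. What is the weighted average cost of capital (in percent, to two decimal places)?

6.80%

Cost of equity via CAPM: Re = 5.1% + 0.6 × 8.87% = 10.4220%.
Total capital V = 510 + 120.4 + 952 = 1582.4.
Equity: weight = 510/1582.4 = 0.3223; cost = 10.422%.
Preferred: weight = 120.4/1582.4 = 0.0761; cost = 8.27%.
Debt: weight = 952/1582.4 = 0.6016; after-tax cost = 7% × (1 − 33.2%) = 4.6760%.
WACC = 0.3223 × 10.4220% + 0.0761 × 8.2700% + 0.6016 × 4.6760% = 6.8014%.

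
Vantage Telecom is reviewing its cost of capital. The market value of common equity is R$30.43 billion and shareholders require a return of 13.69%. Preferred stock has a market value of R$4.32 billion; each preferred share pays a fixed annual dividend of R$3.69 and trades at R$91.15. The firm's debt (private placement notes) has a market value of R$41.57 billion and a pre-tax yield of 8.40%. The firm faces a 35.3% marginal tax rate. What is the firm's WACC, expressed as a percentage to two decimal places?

Cost of preferred: Rp = 3.69 / 91.15 = 4.0483%.
Total capital V = 30.43 + 4.32 + 41.57 = 76.32.
Equity: weight = 30.43/76.32 = 0.3987; cost = 13.69%.
Preferred: weight = 4.32/76.32 = 0.0566; cost = 4.0483%.
Private placement notes: weight = 41.57/76.32 = 0.5447; after-tax cost = 8.4% × (1 − 35.3%) = 5.4348%.
WACC = 0.3987 × 13.6900% + 0.0566 × 4.0483% + 0.5447 × 5.4348% = 8.6478%.

8.65%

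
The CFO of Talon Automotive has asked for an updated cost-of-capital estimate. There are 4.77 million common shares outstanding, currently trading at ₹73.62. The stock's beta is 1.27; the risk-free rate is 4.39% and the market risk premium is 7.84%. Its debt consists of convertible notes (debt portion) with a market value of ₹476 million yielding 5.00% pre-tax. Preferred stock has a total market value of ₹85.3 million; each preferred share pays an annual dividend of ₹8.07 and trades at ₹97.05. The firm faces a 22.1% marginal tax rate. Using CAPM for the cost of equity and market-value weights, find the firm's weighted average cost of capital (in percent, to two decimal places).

Cost of equity via CAPM: Re = 4.39% + 1.27 × 7.84% = 14.3468%.
Cost of preferred: Rp = 8.07 / 97.05 = 8.3153%.
Market value of equity E = 73.62 × 4.77m = 351.1674m.
Total capital V = 351.1674 + 85.3 + 476 = 912.4674.
Equity: weight = 351.1674/912.4674 = 0.3849; cost = 14.3468%.
Preferred: weight = 85.3/912.4674 = 0.0935; cost = 8.3153%.
Convertible notes (debt portion): weight = 476/912.4674 = 0.5217; after-tax cost = 5% × (1 − 22.1%) = 3.8950%.
WACC = 0.3849 × 14.3468% + 0.0935 × 8.3153% + 0.5217 × 3.8950% = 8.3306%.

8.33%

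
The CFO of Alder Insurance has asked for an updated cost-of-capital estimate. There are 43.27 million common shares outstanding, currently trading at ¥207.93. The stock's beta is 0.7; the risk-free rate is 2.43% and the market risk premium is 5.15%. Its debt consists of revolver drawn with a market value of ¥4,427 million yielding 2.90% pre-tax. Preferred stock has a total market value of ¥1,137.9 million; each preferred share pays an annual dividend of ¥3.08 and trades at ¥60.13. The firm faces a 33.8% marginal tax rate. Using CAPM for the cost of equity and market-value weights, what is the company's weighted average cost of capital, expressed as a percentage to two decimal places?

4.71%

Cost of equity via CAPM: Re = 2.43% + 0.7 × 5.15% = 6.0350%.
Cost of preferred: Rp = 3.08 / 60.13 = 5.1222%.
Market value of equity E = 207.93 × 43.27m = 8997.1311m.
Total capital V = 8997.1311 + 1137.9 + 4427 = 14562.0311.
Equity: weight = 8997.1311/14562.0311 = 0.6178; cost = 6.035%.
Preferred: weight = 1137.9/14562.0311 = 0.0781; cost = 5.1222%.
Revolver drawn: weight = 4427/14562.0311 = 0.3040; after-tax cost = 2.9% × (1 − 33.8%) = 1.9198%.
WACC = 0.6178 × 6.0350% + 0.0781 × 5.1222% + 0.3040 × 1.9198% = 4.7126%.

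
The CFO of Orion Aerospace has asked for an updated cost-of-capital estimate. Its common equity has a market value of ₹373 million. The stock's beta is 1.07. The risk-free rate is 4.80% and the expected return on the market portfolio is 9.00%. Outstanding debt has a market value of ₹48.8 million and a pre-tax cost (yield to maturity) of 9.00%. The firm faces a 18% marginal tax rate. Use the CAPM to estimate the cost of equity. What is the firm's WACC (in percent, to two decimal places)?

Market risk premium = 9.0% − 4.8% = 4.2%.
Cost of equity via CAPM: Re = 4.8% + 1.07 × 4.2% = 9.2940%.
Total capital V = 373 + 48.8 = 421.8.
Equity: weight = 373/421.8 = 0.8843; cost = 9.294%.
Debt: weight = 48.8/421.8 = 0.1157; after-tax cost = 9% × (1 − 18%) = 7.3800%.
WACC = 0.8843 × 9.2940% + 0.1157 × 7.3800% = 9.0726%.

9.07%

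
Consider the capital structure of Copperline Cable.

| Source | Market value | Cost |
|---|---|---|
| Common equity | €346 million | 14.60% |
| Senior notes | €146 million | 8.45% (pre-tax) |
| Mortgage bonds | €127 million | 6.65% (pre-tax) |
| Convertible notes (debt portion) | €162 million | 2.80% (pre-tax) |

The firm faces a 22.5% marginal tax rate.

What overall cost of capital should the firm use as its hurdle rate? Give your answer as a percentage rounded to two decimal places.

Total capital V = 346 + 146 + 127 + 162 = 781.
Equity: weight = 346/781 = 0.4430; cost = 14.6%.
Senior notes: weight = 146/781 = 0.1869; after-tax cost = 8.45% × (1 − 22.5%) = 6.5488%.
Mortgage bonds: weight = 127/781 = 0.1626; after-tax cost = 6.65% × (1 − 22.5%) = 5.1538%.
Convertible notes (debt portion): weight = 162/781 = 0.2074; after-tax cost = 2.8% × (1 − 22.5%) = 2.1700%.
WACC = 0.4430 × 14.6000% + 0.1869 × 6.5488% + 0.1626 × 5.1538% + 0.2074 × 2.1700% = 8.9805%.

8.98%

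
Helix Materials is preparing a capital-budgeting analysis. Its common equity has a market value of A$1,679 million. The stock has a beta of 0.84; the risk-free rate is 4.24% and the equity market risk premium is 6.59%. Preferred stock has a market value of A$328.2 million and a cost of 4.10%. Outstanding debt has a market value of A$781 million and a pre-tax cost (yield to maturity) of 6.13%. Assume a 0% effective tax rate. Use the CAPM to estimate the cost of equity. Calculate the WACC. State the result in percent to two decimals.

8.09%

Cost of equity via CAPM: Re = 4.24% + 0.84 × 6.59% = 9.7756%.
Total capital V = 1679 + 328.2 + 781 = 2788.2.
Equity: weight = 1679/2788.2 = 0.6022; cost = 9.7756%.
Preferred: weight = 328.2/2788.2 = 0.1177; cost = 4.1%.
Debt: weight = 781/2788.2 = 0.2801; after-tax cost = 6.13% × (1 − 0%) = 6.1300%.
WACC = 0.6022 × 9.7756% + 0.1177 × 4.1000% + 0.2801 × 6.1300% = 8.0864%.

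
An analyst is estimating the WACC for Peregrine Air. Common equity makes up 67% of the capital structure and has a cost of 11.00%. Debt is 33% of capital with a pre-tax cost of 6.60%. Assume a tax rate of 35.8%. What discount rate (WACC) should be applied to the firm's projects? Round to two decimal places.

8.77%

After-tax cost of debt = 6.6% × (1 − 35.8%) = 4.2372%.
WACC = 0.670 × 11.0000% + 0.330 × 4.2372% = 8.7683%.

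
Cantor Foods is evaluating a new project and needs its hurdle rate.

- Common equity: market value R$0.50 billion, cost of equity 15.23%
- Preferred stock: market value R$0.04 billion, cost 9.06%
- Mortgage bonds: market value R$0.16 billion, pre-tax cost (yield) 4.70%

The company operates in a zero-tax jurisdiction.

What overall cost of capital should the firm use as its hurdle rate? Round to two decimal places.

12.47%

Total capital V = 0.5 + 0.04 + 0.16 = 0.7.
Equity: weight = 0.5/0.7 = 0.7143; cost = 15.23%.
Preferred: weight = 0.04/0.7 = 0.0571; cost = 9.06%.
Mortgage bonds: weight = 0.16/0.7 = 0.2286; after-tax cost = 4.7% × (1 − 0%) = 4.7000%.
WACC = 0.7143 × 15.2300% + 0.0571 × 9.0600% + 0.2286 × 4.7000% = 12.4706%.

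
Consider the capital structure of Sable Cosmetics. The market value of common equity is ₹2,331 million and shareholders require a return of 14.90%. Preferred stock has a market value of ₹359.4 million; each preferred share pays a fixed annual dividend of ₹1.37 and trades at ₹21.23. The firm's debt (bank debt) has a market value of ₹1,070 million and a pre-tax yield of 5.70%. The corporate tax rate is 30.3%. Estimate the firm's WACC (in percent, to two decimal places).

Cost of preferred: Rp = 1.37 / 21.23 = 6.4531%.
Total capital V = 2331 + 359.4 + 1070 = 3760.4.
Equity: weight = 2331/3760.4 = 0.6199; cost = 14.9%.
Preferred: weight = 359.4/3760.4 = 0.0956; cost = 6.4531%.
Bank debt: weight = 1070/3760.4 = 0.2845; after-tax cost = 5.7% × (1 − 30.3%) = 3.9729%.
WACC = 0.6199 × 14.9000% + 0.0956 × 6.4531% + 0.2845 × 3.9729% = 10.9834%.

10.98%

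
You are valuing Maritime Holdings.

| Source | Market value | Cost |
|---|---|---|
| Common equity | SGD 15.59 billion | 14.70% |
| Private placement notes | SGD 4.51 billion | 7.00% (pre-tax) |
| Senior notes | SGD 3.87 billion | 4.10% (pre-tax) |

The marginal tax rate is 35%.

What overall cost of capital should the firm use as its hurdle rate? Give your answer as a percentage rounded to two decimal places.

10.85%

Total capital V = 15.59 + 4.51 + 3.87 = 23.97.
Equity: weight = 15.59/23.97 = 0.6504; cost = 14.7%.
Private placement notes: weight = 4.51/23.97 = 0.1882; after-tax cost = 7% × (1 − 35%) = 4.5500%.
Senior notes: weight = 3.87/23.97 = 0.1615; after-tax cost = 4.1% × (1 − 35%) = 2.6650%.
WACC = 0.6504 × 14.7000% + 0.1882 × 4.5500% + 0.1615 × 2.6650% = 10.8472%.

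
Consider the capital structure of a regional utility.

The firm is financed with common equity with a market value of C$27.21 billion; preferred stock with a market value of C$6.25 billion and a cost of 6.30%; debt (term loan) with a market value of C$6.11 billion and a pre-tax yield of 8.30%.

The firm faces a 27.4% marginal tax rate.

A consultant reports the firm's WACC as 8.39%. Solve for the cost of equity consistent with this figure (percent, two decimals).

Total capital V = 27.21 + 6.25 + 6.11 = 39.57.
Equity weight = 27.21/39.57 = 0.6876.
Preferred weight = 6.25/39.57 = 0.1579.
Term loan weight = 6.11/39.57 = 0.1544.
Debt contribution = 0.1544 × 8.3% × (1 − 27.4%) = 0.9304%.
Preferred contribution = 0.1579 × 6.3% = 0.9951%.
Required equity contribution = 8.39% − 1.9255% = 6.4645%.
Re = 6.4645% / 0.6876 = 9.4009%.

9.40%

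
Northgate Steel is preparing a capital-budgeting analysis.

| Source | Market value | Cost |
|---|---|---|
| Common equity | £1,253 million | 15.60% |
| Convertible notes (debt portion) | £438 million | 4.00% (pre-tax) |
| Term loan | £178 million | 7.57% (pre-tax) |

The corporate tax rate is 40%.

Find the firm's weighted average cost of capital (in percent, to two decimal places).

Total capital V = 1253 + 438 + 178 = 1869.
Equity: weight = 1253/1869 = 0.6704; cost = 15.6%.
Convertible notes (debt portion): weight = 438/1869 = 0.2343; after-tax cost = 4% × (1 − 40%) = 2.4000%.
Term loan: weight = 178/1869 = 0.0952; after-tax cost = 7.57% × (1 − 40%) = 4.5420%.
WACC = 0.6704 × 15.6000% + 0.2343 × 2.4000% + 0.0952 × 4.5420% = 11.4534%.

11.45%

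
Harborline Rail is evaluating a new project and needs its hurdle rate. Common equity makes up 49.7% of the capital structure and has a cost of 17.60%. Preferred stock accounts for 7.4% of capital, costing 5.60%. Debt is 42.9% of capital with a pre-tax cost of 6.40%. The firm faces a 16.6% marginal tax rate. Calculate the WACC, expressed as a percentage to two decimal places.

After-tax cost of debt = 6.4% × (1 − 16.6%) = 5.3376%.
WACC = 0.497 × 17.6000% + 0.074 × 5.6000% + 0.429 × 5.3376% = 11.4514%.

11.45%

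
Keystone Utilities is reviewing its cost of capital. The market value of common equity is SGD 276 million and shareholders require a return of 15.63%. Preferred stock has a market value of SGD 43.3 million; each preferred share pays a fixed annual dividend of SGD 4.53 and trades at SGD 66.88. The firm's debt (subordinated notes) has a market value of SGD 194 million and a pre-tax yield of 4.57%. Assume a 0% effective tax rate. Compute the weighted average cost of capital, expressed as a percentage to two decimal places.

10.70%

Cost of preferred: Rp = 4.53 / 66.88 = 6.7733%.
Total capital V = 276 + 43.3 + 194 = 513.3.
Equity: weight = 276/513.3 = 0.5377; cost = 15.63%.
Preferred: weight = 43.3/513.3 = 0.0844; cost = 6.7733%.
Subordinated notes: weight = 194/513.3 = 0.3779; after-tax cost = 4.57% × (1 − 0%) = 4.5700%.
WACC = 0.5377 × 15.6300% + 0.0844 × 6.7733% + 0.3779 × 4.5700% = 10.7028%.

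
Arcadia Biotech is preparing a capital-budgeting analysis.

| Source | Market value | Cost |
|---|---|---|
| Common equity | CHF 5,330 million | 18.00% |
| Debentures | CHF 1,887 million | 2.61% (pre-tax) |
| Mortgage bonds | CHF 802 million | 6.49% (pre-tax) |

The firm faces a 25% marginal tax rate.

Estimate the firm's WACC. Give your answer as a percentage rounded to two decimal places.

Total capital V = 5330 + 1887 + 802 = 8019.
Equity: weight = 5330/8019 = 0.6647; cost = 18%.
Debentures: weight = 1887/8019 = 0.2353; after-tax cost = 2.61% × (1 − 25%) = 1.9575%.
Mortgage bonds: weight = 802/8019 = 0.1000; after-tax cost = 6.49% × (1 − 25%) = 4.8675%.
WACC = 0.6647 × 18.0000% + 0.2353 × 1.9575% + 0.1000 × 4.8675% = 12.9115%.

12.91%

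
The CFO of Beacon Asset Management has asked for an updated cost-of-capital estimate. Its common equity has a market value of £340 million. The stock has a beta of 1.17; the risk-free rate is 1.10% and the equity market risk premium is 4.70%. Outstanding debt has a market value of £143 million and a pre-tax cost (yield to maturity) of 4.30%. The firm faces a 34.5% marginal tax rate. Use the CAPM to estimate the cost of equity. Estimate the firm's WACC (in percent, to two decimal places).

5.48%

Cost of equity via CAPM: Re = 1.1% + 1.17 × 4.7% = 6.5990%.
Total capital V = 340 + 143 = 483.
Equity: weight = 340/483 = 0.7039; cost = 6.599%.
Debt: weight = 143/483 = 0.2961; after-tax cost = 4.3% × (1 − 34.5%) = 2.8165%.
WACC = 0.7039 × 6.5990% + 0.2961 × 2.8165% = 5.4791%.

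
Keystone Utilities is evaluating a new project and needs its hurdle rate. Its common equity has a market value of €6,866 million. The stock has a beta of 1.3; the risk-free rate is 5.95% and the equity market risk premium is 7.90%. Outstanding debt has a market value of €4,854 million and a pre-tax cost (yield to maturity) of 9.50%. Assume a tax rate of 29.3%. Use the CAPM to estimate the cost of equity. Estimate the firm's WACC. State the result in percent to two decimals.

Cost of equity via CAPM: Re = 5.95% + 1.3 × 7.9% = 16.2200%.
Total capital V = 6866 + 4854 = 11720.
Equity: weight = 6866/11720 = 0.5858; cost = 16.22%.
Debt: weight = 4854/11720 = 0.4142; after-tax cost = 9.5% × (1 − 29.3%) = 6.7165%.
WACC = 0.5858 × 16.2200% + 0.4142 × 6.7165% = 12.2840%.

12.28%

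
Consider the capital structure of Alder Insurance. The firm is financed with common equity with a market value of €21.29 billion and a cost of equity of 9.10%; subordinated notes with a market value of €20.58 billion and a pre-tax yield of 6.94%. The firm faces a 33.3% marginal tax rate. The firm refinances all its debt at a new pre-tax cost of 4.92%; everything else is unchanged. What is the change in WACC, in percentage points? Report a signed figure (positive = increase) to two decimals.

-0.66 pp

Current WACC:
Total capital V = 21.29 + 20.58 = 41.87.
Equity: weight = 21.29/41.87 = 0.5085; cost = 9.1%.
Subordinated notes: weight = 20.58/41.87 = 0.4915; after-tax cost = 6.94% × (1 − 33.3%) = 4.6290%.
WACC = 0.5085 × 9.1000% + 0.4915 × 4.6290% = 6.9024%.
After the change:
Total capital V = 21.29 + 20.58 = 41.87.
Equity: weight = 21.29/41.87 = 0.5085; cost = 9.1%.
Subordinated notes: weight = 20.58/41.87 = 0.4915; after-tax cost = 4.92% × (1 − 33.3%) = 3.2816%.
WACC = 0.5085 × 9.1000% + 0.4915 × 3.2816% = 6.2402%.
Change in WACC = 6.2402% − 6.9024% = -0.6622 pp.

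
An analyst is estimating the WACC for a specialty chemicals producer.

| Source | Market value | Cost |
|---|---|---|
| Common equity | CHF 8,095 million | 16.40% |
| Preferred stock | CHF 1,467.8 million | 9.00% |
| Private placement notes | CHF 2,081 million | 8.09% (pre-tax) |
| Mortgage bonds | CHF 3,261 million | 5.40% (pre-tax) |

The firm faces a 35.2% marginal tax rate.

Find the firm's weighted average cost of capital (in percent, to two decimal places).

11.29%

Total capital V = 8095 + 1467.8 + 2081 + 3261 = 14904.8.
Equity: weight = 8095/14904.8 = 0.5431; cost = 16.4%.
Preferred: weight = 1467.8/14904.8 = 0.0985; cost = 9%.
Private placement notes: weight = 2081/14904.8 = 0.1396; after-tax cost = 8.09% × (1 − 35.2%) = 5.2423%.
Mortgage bonds: weight = 3261/14904.8 = 0.2188; after-tax cost = 5.4% × (1 − 35.2%) = 3.4992%.
WACC = 0.5431 × 16.4000% + 0.0985 × 9.0000% + 0.1396 × 5.2423% + 0.2188 × 3.4992% = 11.2909%.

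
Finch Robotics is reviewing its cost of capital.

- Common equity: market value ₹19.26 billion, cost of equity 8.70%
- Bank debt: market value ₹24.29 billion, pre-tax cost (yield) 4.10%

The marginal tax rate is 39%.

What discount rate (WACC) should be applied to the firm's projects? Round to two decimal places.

5.24%

Total capital V = 19.26 + 24.29 = 43.55.
Equity: weight = 19.26/43.55 = 0.4423; cost = 8.7%.
Bank debt: weight = 24.29/43.55 = 0.5577; after-tax cost = 4.1% × (1 − 39%) = 2.5010%.
WACC = 0.4423 × 8.7000% + 0.5577 × 2.5010% = 5.2425%.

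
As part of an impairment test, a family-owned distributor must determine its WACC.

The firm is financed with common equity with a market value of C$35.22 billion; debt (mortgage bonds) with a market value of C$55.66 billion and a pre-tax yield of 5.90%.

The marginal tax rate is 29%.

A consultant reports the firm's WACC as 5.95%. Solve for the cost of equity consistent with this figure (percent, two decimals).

Total capital V = 35.22 + 55.66 = 90.88.
Equity weight = 35.22/90.88 = 0.3875.
Mortgage bonds weight = 55.66/90.88 = 0.6125.
Debt contribution = 0.6125 × 5.9% × (1 − 29%) = 2.5656%.
Required equity contribution = 5.95% − 2.5656% = 3.3844%.
Re = 3.3844% / 0.3875 = 8.7330%.

8.73%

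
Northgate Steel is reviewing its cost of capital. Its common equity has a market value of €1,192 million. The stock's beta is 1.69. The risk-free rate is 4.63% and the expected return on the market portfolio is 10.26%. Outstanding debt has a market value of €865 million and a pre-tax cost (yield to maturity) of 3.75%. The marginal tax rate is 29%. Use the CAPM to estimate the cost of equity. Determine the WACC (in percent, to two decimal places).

Market risk premium = 10.26% − 4.63% = 5.63%.
Cost of equity via CAPM: Re = 4.63% + 1.69 × 5.63% = 14.1447%.
Total capital V = 1192 + 865 = 2057.
Equity: weight = 1192/2057 = 0.5795; cost = 14.1447%.
Debt: weight = 865/2057 = 0.4205; after-tax cost = 3.75% × (1 − 29%) = 2.6625%.
WACC = 0.5795 × 14.1447% + 0.4205 × 2.6625% = 9.3163%.

9.32%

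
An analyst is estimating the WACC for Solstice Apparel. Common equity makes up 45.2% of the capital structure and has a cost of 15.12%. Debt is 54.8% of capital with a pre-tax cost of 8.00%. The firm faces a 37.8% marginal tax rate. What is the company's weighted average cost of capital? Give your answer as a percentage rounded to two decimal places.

After-tax cost of debt = 8% × (1 − 37.8%) = 4.9760%.
WACC = 0.452 × 15.1200% + 0.548 × 4.9760% = 9.5611%.

9.56%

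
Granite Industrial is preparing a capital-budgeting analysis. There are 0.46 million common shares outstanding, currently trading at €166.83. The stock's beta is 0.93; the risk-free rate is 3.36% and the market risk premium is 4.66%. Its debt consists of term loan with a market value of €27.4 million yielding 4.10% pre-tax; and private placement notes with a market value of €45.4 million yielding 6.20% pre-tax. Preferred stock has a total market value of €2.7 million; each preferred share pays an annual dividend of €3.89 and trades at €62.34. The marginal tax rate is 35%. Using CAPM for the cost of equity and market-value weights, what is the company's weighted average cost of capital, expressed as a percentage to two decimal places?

Cost of equity via CAPM: Re = 3.36% + 0.93 × 4.66% = 7.6938%.
Cost of preferred: Rp = 3.89 / 62.34 = 6.2400%.
Market value of equity E = 166.83 × 0.46m = 76.7418m.
Total capital V = 76.7418 + 2.7 + 27.4 + 45.4 = 152.2418.
Equity: weight = 76.7418/152.2418 = 0.5041; cost = 7.6938%.
Preferred: weight = 2.7/152.2418 = 0.0177; cost = 6.24%.
Term loan: weight = 27.4/152.2418 = 0.1800; after-tax cost = 4.1% × (1 − 35%) = 2.6650%.
Private placement notes: weight = 45.4/152.2418 = 0.2982; after-tax cost = 6.2% × (1 − 35%) = 4.0300%.
WACC = 0.5041 × 7.6938% + 0.0177 × 6.2400% + 0.1800 × 2.6650% + 0.2982 × 4.0300% = 5.6704%.

5.67%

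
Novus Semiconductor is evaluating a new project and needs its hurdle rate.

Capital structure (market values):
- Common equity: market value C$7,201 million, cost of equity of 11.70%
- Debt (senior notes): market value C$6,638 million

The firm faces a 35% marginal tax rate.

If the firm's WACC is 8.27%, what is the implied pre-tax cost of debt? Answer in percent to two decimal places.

7.00%

Total capital V = 7201 + 6638 = 13839.
Equity weight = 7201/13839 = 0.5203.
Senior notes weight = 6638/13839 = 0.4797.
Equity contribution = 0.5203 × 11.7% = 6.0880%.
Remaining for debt = 8.27% − 6.0880% = 2.1820%.
Rd × (1 − 35%) × 0.4797 = 2.1820%  ⇒  Rd = 6.9986%.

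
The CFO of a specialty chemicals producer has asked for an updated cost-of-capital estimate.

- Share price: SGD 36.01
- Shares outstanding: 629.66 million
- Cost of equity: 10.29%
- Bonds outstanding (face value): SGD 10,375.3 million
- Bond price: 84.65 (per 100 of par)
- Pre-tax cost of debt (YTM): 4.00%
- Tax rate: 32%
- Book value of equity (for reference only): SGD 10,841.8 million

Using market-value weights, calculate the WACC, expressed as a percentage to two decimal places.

8.18%

Market value of equity E = 36.01 × 629.66m = 22674.0566m. Market value of debt D = 10375.3m × 84.65/100 = 8782.69145m.
Total capital V = 22674.0566 + 8782.69145 = 31456.74805.
Equity: weight = 22674.0566/31456.74805 = 0.7208; cost = 10.29%.
Bonds outstanding: weight = 8782.69145/31456.74805 = 0.2792; after-tax cost = 4% × (1 − 32%) = 2.7200%.
WACC = 0.7208 × 10.2900% + 0.2792 × 2.7200% = 8.1765%.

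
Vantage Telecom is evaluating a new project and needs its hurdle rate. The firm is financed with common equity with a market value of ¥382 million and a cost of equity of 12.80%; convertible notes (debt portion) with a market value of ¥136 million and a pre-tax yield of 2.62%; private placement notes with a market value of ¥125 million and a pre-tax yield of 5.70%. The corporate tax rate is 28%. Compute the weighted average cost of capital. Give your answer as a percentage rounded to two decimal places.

Total capital V = 382 + 136 + 125 = 643.
Equity: weight = 382/643 = 0.5941; cost = 12.8%.
Convertible notes (debt portion): weight = 136/643 = 0.2115; after-tax cost = 2.62% × (1 − 28%) = 1.8864%.
Private placement notes: weight = 125/643 = 0.1944; after-tax cost = 5.7% × (1 − 28%) = 4.1040%.
WACC = 0.5941 × 12.8000% + 0.2115 × 1.8864% + 0.1944 × 4.1040% = 8.8012%.

8.80%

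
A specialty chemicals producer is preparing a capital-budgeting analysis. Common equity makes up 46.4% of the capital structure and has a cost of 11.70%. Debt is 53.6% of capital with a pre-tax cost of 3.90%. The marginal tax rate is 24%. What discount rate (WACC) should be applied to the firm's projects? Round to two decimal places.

After-tax cost of debt = 3.9% × (1 − 24%) = 2.9640%.
WACC = 0.464 × 11.7000% + 0.536 × 2.9640% = 7.0175%.

7.02%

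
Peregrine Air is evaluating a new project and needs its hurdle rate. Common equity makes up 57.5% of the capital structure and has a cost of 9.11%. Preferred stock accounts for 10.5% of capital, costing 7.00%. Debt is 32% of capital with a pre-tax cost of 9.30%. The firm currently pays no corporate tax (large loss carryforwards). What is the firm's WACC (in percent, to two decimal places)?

8.95%

After-tax cost of debt = 9.3% × (1 − 0%) = 9.3000%.
WACC = 0.575 × 9.1100% + 0.105 × 7.0000% + 0.320 × 9.3000% = 8.9492%.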